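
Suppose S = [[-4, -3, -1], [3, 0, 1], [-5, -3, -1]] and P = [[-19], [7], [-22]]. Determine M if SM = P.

Since S multiplies M on the left, M = S⁻¹P.
det S = 3; the adjugate gives S⁻¹ = [[1, 0, -1], [-2/3, -1/3, 1/3], [-3, 1, 3]].
M = S⁻¹P = [[1, 0, -1], [-2/3, -1/3, 1/3], [-3, 1, 3]] · [[-19], [7], [-22]] = [[3], [3], [-2]].

M = [[3], [3], [-2]]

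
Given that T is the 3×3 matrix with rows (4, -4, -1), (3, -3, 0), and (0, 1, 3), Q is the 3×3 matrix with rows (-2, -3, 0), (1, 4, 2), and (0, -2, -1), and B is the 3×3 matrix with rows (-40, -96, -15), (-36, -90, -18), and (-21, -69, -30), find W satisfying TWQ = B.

Isolating W: multiply by T⁻¹ from the left and Q⁻¹ from the right, so W = T⁻¹BQ⁻¹.
T has determinant -3; T⁻¹ = [[3, -11/3, 1], [3, -4, 1], [-1, 4/3, 0]].
Q has determinant -3; Q⁻¹ = [[0, 1, 2], [-1/3, -2/3, -4/3], [2/3, 4/3, 5/3]].
T⁻¹B = [[-9, -27, -9], [3, 3, -3], [-8, -24, -9]].
W = (T⁻¹B)Q⁻¹ = [[3, -3, 3], [-3, -3, -3], [2, -4, 1]].

W = [[3, -3, 3], [-3, -3, -3], [2, -4, 1]]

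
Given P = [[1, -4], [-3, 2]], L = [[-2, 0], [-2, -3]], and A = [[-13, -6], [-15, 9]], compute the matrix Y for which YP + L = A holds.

YP = A − L = [[-11, -6], [-13, 12]].
Since P sits to the right of Y, Y = (A − L)P⁻¹.
det P = -10; the adjugate gives P⁻¹ = [[-1/5, -2/5], [-3/10, -1/10]].
Y = (A − L)P⁻¹ = [[4, 5], [-1, 4]].

Y = [[4, 5], [-1, 4]]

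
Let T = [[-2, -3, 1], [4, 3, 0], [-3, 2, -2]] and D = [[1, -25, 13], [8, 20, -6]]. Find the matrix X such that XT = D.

T is on the right of X, so right-multiply by T⁻¹: X = DT⁻¹.
det T = 5; the adjugate gives T⁻¹ = [[-6/5, -4/5, -3/5], [8/5, 7/5, 4/5], [17/5, 13/5, 6/5]].
X = DT⁻¹ = [[1, -25, 13], [8, 20, -6]] · [[-6/5, -4/5, -3/5], [8/5, 7/5, 4/5], [17/5, 13/5, 6/5]] = [[3, -2, -5], [2, 6, 4]].

X = [[3, -2, -5], [2, 6, 4]]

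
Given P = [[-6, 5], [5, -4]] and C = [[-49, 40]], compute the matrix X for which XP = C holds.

X = [[4, -5]]

Since P sits to the right of X, X = CP⁻¹.
det P = -1, so P⁻¹ = [[4, 5], [5, 6]].
X = CP⁻¹ = [[-49, 40]] · [[4, 5], [5, 6]] = [[4, -5]].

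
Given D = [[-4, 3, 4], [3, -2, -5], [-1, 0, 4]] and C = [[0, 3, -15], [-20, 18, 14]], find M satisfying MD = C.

M = [[3, 3, -3], [2, -6, -6]]

Right-multiplying both sides by D⁻¹ gives M = CD⁻¹.
det D = 3, so D⁻¹ = [[-8/3, -4, -7/3], [-7/3, -4, -8/3], [-2/3, -1, -1/3]].
M = CD⁻¹ = [[0, 3, -15], [-20, 18, 14]] · [[-8/3, -4, -7/3], [-7/3, -4, -8/3], [-2/3, -1, -1/3]] = [[3, 3, -3], [2, -6, -6]].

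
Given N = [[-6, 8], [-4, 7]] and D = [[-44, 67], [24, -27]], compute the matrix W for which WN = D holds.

Since N sits to the right of W, W = DN⁻¹.
N has determinant -10; N⁻¹ = [[-7/10, 4/5], [-2/5, 3/5]].
W = DN⁻¹ = [[-44, 67], [24, -27]] · [[-7/10, 4/5], [-2/5, 3/5]] = [[4, 5], [-6, 3]].

W = [[4, 5], [-6, 3]]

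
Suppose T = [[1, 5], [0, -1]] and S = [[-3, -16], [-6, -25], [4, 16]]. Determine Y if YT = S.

T is on the right of Y, so right-multiply by T⁻¹: Y = ST⁻¹.
det T = -1; the adjugate gives T⁻¹ = [[1, 5], [0, -1]].
Y = ST⁻¹ = [[-3, -16], [-6, -25], [4, 16]] · [[1, 5], [0, -1]] = [[-3, 1], [-6, -5], [4, 4]].

Y = [[-3, 1], [-6, -5], [4, 4]]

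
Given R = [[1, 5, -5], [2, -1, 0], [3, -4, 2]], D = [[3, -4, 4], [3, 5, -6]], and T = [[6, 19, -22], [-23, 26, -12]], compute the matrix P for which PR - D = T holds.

PR = T + D = [[9, 15, -18], [-20, 31, -18]].
Right-multiplying both sides by R⁻¹ gives P = (T + D)R⁻¹.
det R = 3; the adjugate gives R⁻¹ = [[-2/3, 10/3, -5/3], [-4/3, 17/3, -10/3], [-5/3, 19/3, -11/3]].
P = (T + D)R⁻¹ = [[4, 1, 1], [2, -5, -4]].

P = [[4, 1, 1], [2, -5, -4]]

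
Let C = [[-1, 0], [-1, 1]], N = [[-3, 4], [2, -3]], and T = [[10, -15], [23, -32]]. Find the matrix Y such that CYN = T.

Isolating Y: multiply by C⁻¹ from the left and N⁻¹ from the right, so Y = C⁻¹TN⁻¹.
det C = -1, so C⁻¹ = [[-1, 0], [-1, 1]].
det N = 1; the adjugate gives N⁻¹ = [[-3, -4], [-2, -3]].
C⁻¹T = [[-10, 15], [13, -17]].
Y = (C⁻¹T)N⁻¹ = [[0, -5], [-5, -1]].

Y = [[0, -5], [-5, -1]]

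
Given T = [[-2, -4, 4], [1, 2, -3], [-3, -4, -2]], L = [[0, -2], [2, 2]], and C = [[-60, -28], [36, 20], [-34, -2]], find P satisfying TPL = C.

Isolating P: multiply by T⁻¹ from the left and L⁻¹ from the right, so P = T⁻¹CL⁻¹.
det T = -4, so T⁻¹ = [[4, 6, -1], [-11/4, -4, 1/2], [-1/2, -1, 0]].
L has determinant 4; L⁻¹ = [[1/2, 1/2], [-1/2, 0]].
T⁻¹C = [[10, 10], [4, -4], [-6, -6]].
P = (T⁻¹C)L⁻¹ = [[0, 5], [4, 2], [0, -3]].

P = [[0, 5], [4, 2], [0, -3]]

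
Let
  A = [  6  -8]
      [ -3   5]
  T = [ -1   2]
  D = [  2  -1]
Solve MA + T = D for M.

MA = D − T = [[3, -3]].
Since A sits to the right of M, M = (D − T)A⁻¹.
A has determinant 6; A⁻¹ = [[5/6, 4/3], [1/2, 1]].
M = (D − T)A⁻¹ = [[1, 1]].

M = [[1, 1]]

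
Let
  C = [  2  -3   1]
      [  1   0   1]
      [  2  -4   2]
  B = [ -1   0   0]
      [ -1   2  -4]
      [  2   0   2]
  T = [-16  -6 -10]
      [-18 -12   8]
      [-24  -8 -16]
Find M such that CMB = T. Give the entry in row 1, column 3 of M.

-3

Isolating M: multiply by C⁻¹ from the left and B⁻¹ from the right, so M = C⁻¹TB⁻¹.
det C = 4, so C⁻¹ = [[1, 1/2, -3/4], [0, 1/2, -1/4], [-1, 1/2, 3/4]].
B has determinant -4; B⁻¹ = [[-1, 0, 0], [3/2, 1/2, 1], [1, 0, 1/2]].
C⁻¹T = [[-7, -6, 6], [-3, -4, 8], [-11, -6, 2]].
M = (C⁻¹T)B⁻¹ = [[4, -3, -3], [5, -2, 0], [4, -3, -5]].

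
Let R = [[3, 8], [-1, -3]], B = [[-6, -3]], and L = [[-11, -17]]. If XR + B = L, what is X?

X = [[-1, 2]]

XR = L − B = [[-5, -14]].
R is on the right of X, so right-multiply by R⁻¹: X = (L − B)R⁻¹.
det R = -1; the adjugate gives R⁻¹ = [[3, 8], [-1, -3]].
X = (L − B)R⁻¹ = [[-1, 2]].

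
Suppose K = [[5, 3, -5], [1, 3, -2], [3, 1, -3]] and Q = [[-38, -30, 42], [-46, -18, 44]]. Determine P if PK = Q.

P = [[-5, -4, -3], [-6, 2, -6]]

K is on the right of P, so right-multiply by K⁻¹: P = QK⁻¹.
K has determinant -4; K⁻¹ = [[7/4, -1, -9/4], [3/4, 0, -5/4], [2, -1, -3]].
P = QK⁻¹ = [[-38, -30, 42], [-46, -18, 44]] · [[7/4, -1, -9/4], [3/4, 0, -5/4], [2, -1, -3]] = [[-5, -4, -3], [-6, 2, -6]].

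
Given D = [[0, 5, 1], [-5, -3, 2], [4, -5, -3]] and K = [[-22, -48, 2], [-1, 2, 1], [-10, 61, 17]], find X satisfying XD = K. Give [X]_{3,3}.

D is on the right of X, so right-multiply by D⁻¹: X = KD⁻¹.
D has determinant 2; D⁻¹ = [[19/2, 5, 13/2], [-7/2, -2, -5/2], [37/2, 10, 25/2]].
X = KD⁻¹ = [[-22, -48, 2], [-1, 2, 1], [-10, 61, 17]] · [[19/2, 5, 13/2], [-7/2, -2, -5/2], [37/2, 10, 25/2]] = [[-4, 6, 2], [2, 1, 1], [6, -2, -5]].

-5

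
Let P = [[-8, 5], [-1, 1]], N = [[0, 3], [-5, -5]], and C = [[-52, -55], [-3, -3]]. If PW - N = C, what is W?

W = [[4, 4], [-4, -4]]

PW = C + N = [[-52, -52], [-8, -8]].
Left-multiplying both sides by P⁻¹ gives W = P⁻¹(C + N).
P has determinant -3; P⁻¹ = [[-1/3, 5/3], [-1/3, 8/3]].
W = P⁻¹(C + N) = [[4, 4], [-4, -4]].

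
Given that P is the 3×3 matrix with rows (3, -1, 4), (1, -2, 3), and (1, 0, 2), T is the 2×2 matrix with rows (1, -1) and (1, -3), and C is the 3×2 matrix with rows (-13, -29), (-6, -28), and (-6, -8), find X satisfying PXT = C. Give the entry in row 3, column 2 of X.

Isolating X: multiply by P⁻¹ from the left and T⁻¹ from the right, so X = P⁻¹CT⁻¹.
det P = -5; the adjugate gives P⁻¹ = [[4/5, -2/5, -1], [-1/5, -2/5, 1], [-2/5, 1/5, 1]].
det T = -2; the adjugate gives T⁻¹ = [[3/2, -1/2], [1/2, -1/2]].
P⁻¹C = [[-2, -4], [-1, 9], [-2, -2]].
X = (P⁻¹C)T⁻¹ = [[-5, 3], [3, -4], [-4, 2]].

2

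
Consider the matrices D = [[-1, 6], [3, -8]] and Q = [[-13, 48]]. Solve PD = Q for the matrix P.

D is on the right of P, so right-multiply by D⁻¹: P = QD⁻¹.
D has determinant -10; D⁻¹ = [[4/5, 3/5], [3/10, 1/10]].
P = QD⁻¹ = [[-13, 48]] · [[4/5, 3/5], [3/10, 1/10]] = [[4, -3]].

P = [[4, -3]]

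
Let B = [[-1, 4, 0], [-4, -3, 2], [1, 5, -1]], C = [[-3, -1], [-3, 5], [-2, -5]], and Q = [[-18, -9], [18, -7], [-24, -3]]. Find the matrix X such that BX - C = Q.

BX = Q + C = [[-21, -10], [15, -2], [-26, -8]].
Since B multiplies X on the left, X = B⁻¹(Q + C).
det B = -1, so B⁻¹ = [[7, -4, -8], [2, -1, -2], [17, -9, -19]].
X = B⁻¹(Q + C) = [[1, 2], [-5, -2], [2, 0]].

X = [[1, 2], [-5, -2], [2, 0]]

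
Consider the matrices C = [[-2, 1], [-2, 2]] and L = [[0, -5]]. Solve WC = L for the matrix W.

W = [[5, -5]]

Since C sits to the right of W, W = LC⁻¹.
det C = -2; the adjugate gives C⁻¹ = [[-1, 1/2], [-1, 1]].
W = LC⁻¹ = [[0, -5]] · [[-1, 1/2], [-1, 1]] = [[5, -5]].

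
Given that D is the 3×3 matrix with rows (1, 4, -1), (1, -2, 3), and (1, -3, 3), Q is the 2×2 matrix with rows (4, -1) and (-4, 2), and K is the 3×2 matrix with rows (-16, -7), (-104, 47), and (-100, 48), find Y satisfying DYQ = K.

Y = [[-5, 2], [-3, -2], [-2, 5]]

Left-multiply by D⁻¹ and right-multiply by Q⁻¹: Y = D⁻¹KQ⁻¹.
det D = 4; the adjugate gives D⁻¹ = [[3/4, -9/4, 5/2], [0, 1, -1], [-1/4, 7/4, -3/2]].
Q has determinant 4; Q⁻¹ = [[1/2, 1/4], [1, 1]].
D⁻¹K = [[-28, 9], [-4, -1], [-28, 12]].
Y = (D⁻¹K)Q⁻¹ = [[-5, 2], [-3, -2], [-2, 5]].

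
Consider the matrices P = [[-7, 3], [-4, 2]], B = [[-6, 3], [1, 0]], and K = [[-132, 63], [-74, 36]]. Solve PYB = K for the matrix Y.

Y = [[-3, 3], [0, 5]]

Isolating Y: multiply by P⁻¹ from the left and B⁻¹ from the right, so Y = P⁻¹KB⁻¹.
det P = -2; the adjugate gives P⁻¹ = [[-1, 3/2], [-2, 7/2]].
B has determinant -3; B⁻¹ = [[0, 1], [1/3, 2]].
P⁻¹K = [[21, -9], [5, 0]].
Y = (P⁻¹K)B⁻¹ = [[-3, 3], [0, 5]].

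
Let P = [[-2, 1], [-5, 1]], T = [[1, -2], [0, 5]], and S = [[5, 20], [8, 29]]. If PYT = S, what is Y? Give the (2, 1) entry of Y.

3

Isolating Y: multiply by P⁻¹ from the left and T⁻¹ from the right, so Y = P⁻¹ST⁻¹.
det P = 3; the adjugate gives P⁻¹ = [[1/3, -1/3], [5/3, -2/3]].
det T = 5; the adjugate gives T⁻¹ = [[1, 2/5], [0, 1/5]].
P⁻¹S = [[-1, -3], [3, 14]].
Y = (P⁻¹S)T⁻¹ = [[-1, -1], [3, 4]].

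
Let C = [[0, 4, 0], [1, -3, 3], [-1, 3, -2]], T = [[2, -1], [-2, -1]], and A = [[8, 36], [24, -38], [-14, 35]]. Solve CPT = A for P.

P = [[1, 1], [-4, -5], [4, -1]]

Left-multiply by C⁻¹ and right-multiply by T⁻¹: P = C⁻¹AT⁻¹.
det C = -4; the adjugate gives C⁻¹ = [[3/4, -2, -3], [1/4, 0, 0], [0, 1, 1]].
det T = -4; the adjugate gives T⁻¹ = [[1/4, -1/4], [-1/2, -1/2]].
C⁻¹A = [[0, -2], [2, 9], [10, -3]].
P = (C⁻¹A)T⁻¹ = [[1, 1], [-4, -5], [4, -1]].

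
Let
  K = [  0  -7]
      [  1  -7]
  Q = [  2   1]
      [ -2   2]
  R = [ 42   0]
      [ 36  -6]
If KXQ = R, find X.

X = [[-4, -1], [-2, 1]]

Isolating X: multiply by K⁻¹ from the left and Q⁻¹ from the right, so X = K⁻¹RQ⁻¹.
K has determinant 7; K⁻¹ = [[-1, 1], [-1/7, 0]].
det Q = 6; the adjugate gives Q⁻¹ = [[1/3, -1/6], [1/3, 1/3]].
K⁻¹R = [[-6, -6], [-6, 0]].
X = (K⁻¹R)Q⁻¹ = [[-4, -1], [-2, 1]].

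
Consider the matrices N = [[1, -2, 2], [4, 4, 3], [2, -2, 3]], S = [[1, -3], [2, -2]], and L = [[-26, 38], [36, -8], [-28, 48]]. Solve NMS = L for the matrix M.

M = [[-2, 2], [0, 5], [-2, -1]]

M = N⁻¹LS⁻¹ (apply N⁻¹ on the left and S⁻¹ on the right).
det N = -2, so N⁻¹ = [[-9, -1, 7], [3, 1/2, -5/2], [8, 1, -6]].
det S = 4; the adjugate gives S⁻¹ = [[-1/2, 3/4], [-1/2, 1/4]].
N⁻¹L = [[2, 2], [10, -10], [-4, 8]].
M = (N⁻¹L)S⁻¹ = [[-2, 2], [0, 5], [-2, -1]].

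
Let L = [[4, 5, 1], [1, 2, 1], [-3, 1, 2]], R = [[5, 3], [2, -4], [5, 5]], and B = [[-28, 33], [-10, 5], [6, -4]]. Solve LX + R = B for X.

LX = B − R = [[-33, 30], [-12, 9], [1, -9]].
Since L multiplies X on the left, X = L⁻¹(B − R).
L has determinant -6; L⁻¹ = [[-1/2, 3/2, -1/2], [5/6, -11/6, 1/2], [-7/6, 19/6, -1/2]].
X = L⁻¹(B − R) = [[-2, 3], [-5, 4], [0, -2]].

X = [[-2, 3], [-5, 4], [0, -2]]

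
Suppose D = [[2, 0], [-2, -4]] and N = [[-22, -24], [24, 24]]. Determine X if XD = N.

X = [[-5, 6], [6, -6]]

D is on the right of X, so right-multiply by D⁻¹: X = ND⁻¹.
det D = -8; the adjugate gives D⁻¹ = [[1/2, 0], [-1/4, -1/4]].
X = ND⁻¹ = [[-22, -24], [24, 24]] · [[1/2, 0], [-1/4, -1/4]] = [[-5, 6], [6, -6]].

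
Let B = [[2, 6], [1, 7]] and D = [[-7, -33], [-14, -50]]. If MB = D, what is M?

Right-multiplying both sides by B⁻¹ gives M = DB⁻¹.
B has determinant 8; B⁻¹ = [[7/8, -3/4], [-1/8, 1/4]].
M = DB⁻¹ = [[-7, -33], [-14, -50]] · [[7/8, -3/4], [-1/8, 1/4]] = [[-2, -3], [-6, -2]].

M = [[-2, -3], [-6, -2]]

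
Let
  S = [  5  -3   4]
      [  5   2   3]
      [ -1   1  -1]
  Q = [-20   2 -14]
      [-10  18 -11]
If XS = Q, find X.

X = [[-2, -2, 0], [-3, 2, 5]]

Right-multiplying both sides by S⁻¹ gives X = QS⁻¹.
S has determinant -3; S⁻¹ = [[5/3, -1/3, 17/3], [-2/3, 1/3, -5/3], [-7/3, 2/3, -25/3]].
X = QS⁻¹ = [[-20, 2, -14], [-10, 18, -11]] · [[5/3, -1/3, 17/3], [-2/3, 1/3, -5/3], [-7/3, 2/3, -25/3]] = [[-2, -2, 0], [-3, 2, 5]].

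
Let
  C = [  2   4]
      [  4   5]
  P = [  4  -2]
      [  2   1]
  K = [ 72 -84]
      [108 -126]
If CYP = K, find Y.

Y = [[5, -4], [5, -4]]

Y = C⁻¹KP⁻¹ (apply C⁻¹ on the left and P⁻¹ on the right).
C has determinant -6; C⁻¹ = [[-5/6, 2/3], [2/3, -1/3]].
det P = 8, so P⁻¹ = [[1/8, 1/4], [-1/4, 1/2]].
C⁻¹K = [[12, -14], [12, -14]].
Y = (C⁻¹K)P⁻¹ = [[5, -4], [5, -4]].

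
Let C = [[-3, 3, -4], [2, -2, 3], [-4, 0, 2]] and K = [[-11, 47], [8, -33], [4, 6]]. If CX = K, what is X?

X = [[0, -4], [-1, 5], [2, -5]]

Since C multiplies X on the left, X = C⁻¹K.
det C = -4, so C⁻¹ = [[1, 3/2, -1/4], [4, 11/2, -1/4], [2, 3, 0]].
X = C⁻¹K = [[1, 3/2, -1/4], [4, 11/2, -1/4], [2, 3, 0]] · [[-11, 47], [8, -33], [4, 6]] = [[0, -4], [-1, 5], [2, -5]].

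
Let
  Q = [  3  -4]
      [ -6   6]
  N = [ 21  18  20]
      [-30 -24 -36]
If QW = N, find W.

Left-multiplying both sides by Q⁻¹ gives W = Q⁻¹N.
det Q = -6, so Q⁻¹ = [[-1, -2/3], [-1, -1/2]].
W = Q⁻¹N = [[-1, -2/3], [-1, -1/2]] · [[21, 18, 20], [-30, -24, -36]] = [[-1, -2, 4], [-6, -6, -2]].

W = [[-1, -2, 4], [-6, -6, -2]]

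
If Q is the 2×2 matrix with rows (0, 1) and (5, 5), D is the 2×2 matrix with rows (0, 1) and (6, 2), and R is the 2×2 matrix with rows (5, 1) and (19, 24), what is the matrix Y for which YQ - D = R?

Y = [[-3, 1], [1, 5]]

YQ = R + D = [[5, 2], [25, 26]].
Q is on the right of Y, so right-multiply by Q⁻¹: Y = (R + D)Q⁻¹.
det Q = -5; the adjugate gives Q⁻¹ = [[-1, 1/5], [1, 0]].
Y = (R + D)Q⁻¹ = [[-3, 1], [1, 5]].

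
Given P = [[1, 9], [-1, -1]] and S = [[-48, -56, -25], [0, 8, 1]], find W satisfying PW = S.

Left-multiplying both sides by P⁻¹ gives W = P⁻¹S.
det P = 8; the adjugate gives P⁻¹ = [[-1/8, -9/8], [1/8, 1/8]].
W = P⁻¹S = [[-1/8, -9/8], [1/8, 1/8]] · [[-48, -56, -25], [0, 8, 1]] = [[6, -2, 2], [-6, -6, -3]].

W = [[6, -2, 2], [-6, -6, -3]]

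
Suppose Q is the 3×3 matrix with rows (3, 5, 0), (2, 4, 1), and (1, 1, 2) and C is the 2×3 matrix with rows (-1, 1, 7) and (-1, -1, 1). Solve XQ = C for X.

Right-multiplying both sides by Q⁻¹ gives X = CQ⁻¹.
det Q = 6; the adjugate gives Q⁻¹ = [[7/6, -5/3, 5/6], [-1/2, 1, -1/2], [-1/3, 1/3, 1/3]].
X = CQ⁻¹ = [[-1, 1, 7], [-1, -1, 1]] · [[7/6, -5/3, 5/6], [-1/2, 1, -1/2], [-1/3, 1/3, 1/3]] = [[-4, 5, 1], [-1, 1, 0]].

X = [[-4, 5, 1], [-1, 1, 0]]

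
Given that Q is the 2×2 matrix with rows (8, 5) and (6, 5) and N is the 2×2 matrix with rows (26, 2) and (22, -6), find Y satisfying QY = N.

Y = [[2, 4], [2, -6]]

Left-multiplying both sides by Q⁻¹ gives Y = Q⁻¹N.
det Q = 10; the adjugate gives Q⁻¹ = [[1/2, -1/2], [-3/5, 4/5]].
Y = Q⁻¹N = [[1/2, -1/2], [-3/5, 4/5]] · [[26, 2], [22, -6]] = [[2, 4], [2, -6]].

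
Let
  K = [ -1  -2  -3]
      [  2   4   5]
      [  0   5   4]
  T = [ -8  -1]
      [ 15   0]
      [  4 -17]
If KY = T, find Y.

Y = [[5, 5], [0, -5], [1, 2]]

Since K multiplies Y on the left, Y = K⁻¹T.
det K = -5; the adjugate gives K⁻¹ = [[9/5, 7/5, -2/5], [8/5, 4/5, 1/5], [-2, -1, 0]].
Y = K⁻¹T = [[9/5, 7/5, -2/5], [8/5, 4/5, 1/5], [-2, -1, 0]] · [[-8, -1], [15, 0], [4, -17]] = [[5, 5], [0, -5], [1, 2]].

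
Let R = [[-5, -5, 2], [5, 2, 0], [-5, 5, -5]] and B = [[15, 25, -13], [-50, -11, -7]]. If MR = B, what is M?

M = [[-4, 0, 1], [4, -3, 3]]

Right-multiplying both sides by R⁻¹ gives M = BR⁻¹.
det R = -5; the adjugate gives R⁻¹ = [[2, 3, 4/5], [-5, -7, -2], [-7, -10, -3]].
M = BR⁻¹ = [[15, 25, -13], [-50, -11, -7]] · [[2, 3, 4/5], [-5, -7, -2], [-7, -10, -3]] = [[-4, 0, 1], [4, -3, 3]].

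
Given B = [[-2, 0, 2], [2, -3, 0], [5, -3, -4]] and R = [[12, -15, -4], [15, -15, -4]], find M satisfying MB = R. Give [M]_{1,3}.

B is on the right of M, so right-multiply by B⁻¹: M = RB⁻¹.
det B = -6, so B⁻¹ = [[-2, 1, -1], [-4/3, 1/3, -2/3], [-3/2, 1, -1]].
M = RB⁻¹ = [[12, -15, -4], [15, -15, -4]] · [[-2, 1, -1], [-4/3, 1/3, -2/3], [-3/2, 1, -1]] = [[2, 3, 2], [-4, 6, -1]].

2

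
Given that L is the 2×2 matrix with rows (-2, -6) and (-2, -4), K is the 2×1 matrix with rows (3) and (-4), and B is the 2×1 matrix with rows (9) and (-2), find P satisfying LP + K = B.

LP = B − K = [[6], [2]].
L is on the left of P, so left-multiply by L⁻¹: P = L⁻¹(B − K).
det L = -4, so L⁻¹ = [[1, -3/2], [-1/2, 1/2]].
P = L⁻¹(B − K) = [[3], [-2]].

P = [[3], [-2]]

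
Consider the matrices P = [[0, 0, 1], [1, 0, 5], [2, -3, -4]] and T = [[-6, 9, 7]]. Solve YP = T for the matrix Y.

Y = [[-5, 0, -3]]

Right-multiplying both sides by P⁻¹ gives Y = TP⁻¹.
det P = -3, so P⁻¹ = [[-5, 1, 0], [-14/3, 2/3, -1/3], [1, 0, 0]].
Y = TP⁻¹ = [[-6, 9, 7]] · [[-5, 1, 0], [-14/3, 2/3, -1/3], [1, 0, 0]] = [[-5, 0, -3]].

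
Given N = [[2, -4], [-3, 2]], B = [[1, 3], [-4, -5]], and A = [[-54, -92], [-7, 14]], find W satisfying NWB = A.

W = [[-3, -5], [2, -5]]

Left-multiply by N⁻¹ and right-multiply by B⁻¹: W = N⁻¹AB⁻¹.
N has determinant -8; N⁻¹ = [[-1/4, -1/2], [-3/8, -1/4]].
det B = 7, so B⁻¹ = [[-5/7, -3/7], [4/7, 1/7]].
N⁻¹A = [[17, 16], [22, 31]].
W = (N⁻¹A)B⁻¹ = [[-3, -5], [2, -5]].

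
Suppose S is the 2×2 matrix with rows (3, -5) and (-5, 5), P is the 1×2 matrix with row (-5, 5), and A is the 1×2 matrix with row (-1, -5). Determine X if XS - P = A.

X = [[3, 3]]

XS = A + P = [[-6, 0]].
S is on the right of X, so right-multiply by S⁻¹: X = (A + P)S⁻¹.
S has determinant -10; S⁻¹ = [[-1/2, -1/2], [-1/2, -3/10]].
X = (A + P)S⁻¹ = [[3, 3]].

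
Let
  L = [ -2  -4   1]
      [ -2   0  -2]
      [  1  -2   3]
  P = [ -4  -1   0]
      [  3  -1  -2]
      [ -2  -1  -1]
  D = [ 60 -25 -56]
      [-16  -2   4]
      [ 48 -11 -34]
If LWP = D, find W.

Isolating W: multiply by L⁻¹ from the left and P⁻¹ from the right, so W = L⁻¹DP⁻¹.
L has determinant -4; L⁻¹ = [[1, -5/2, -2], [-1, 7/4, 3/2], [-1, 2, 2]].
det P = -3, so P⁻¹ = [[1/3, 1/3, -2/3], [-7/3, -4/3, 8/3], [5/3, 2/3, -7/3]].
L⁻¹D = [[4, 2, 2], [-16, 5, 12], [4, -1, -4]].
W = (L⁻¹D)P⁻¹ = [[0, 0, -2], [3, -4, -4], [-3, 0, 4]].

W = [[0, 0, -2], [3, -4, -4], [-3, 0, 4]]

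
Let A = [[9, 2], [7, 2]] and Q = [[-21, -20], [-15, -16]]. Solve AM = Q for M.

M = [[-3, -2], [3, -1]]

Since A multiplies M on the left, M = A⁻¹Q.
A has determinant 4; A⁻¹ = [[1/2, -1/2], [-7/4, 9/4]].
M = A⁻¹Q = [[1/2, -1/2], [-7/4, 9/4]] · [[-21, -20], [-15, -16]] = [[-3, -2], [3, -1]].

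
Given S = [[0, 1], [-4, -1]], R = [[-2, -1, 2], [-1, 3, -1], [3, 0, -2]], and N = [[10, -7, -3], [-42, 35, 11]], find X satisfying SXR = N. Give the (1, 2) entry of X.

X = S⁻¹NR⁻¹ (apply S⁻¹ on the left and R⁻¹ on the right).
det S = 4, so S⁻¹ = [[-1/4, -1/4], [1, 0]].
R has determinant -1; R⁻¹ = [[6, 2, 5], [5, 2, 4], [9, 3, 7]].
S⁻¹N = [[8, -7, -2], [10, -7, -3]].
X = (S⁻¹N)R⁻¹ = [[-5, -4, -2], [-2, -3, 1]].

-4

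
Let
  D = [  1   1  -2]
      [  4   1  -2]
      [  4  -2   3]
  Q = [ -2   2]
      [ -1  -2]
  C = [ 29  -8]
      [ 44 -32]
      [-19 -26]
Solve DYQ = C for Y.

Isolating Y: multiply by D⁻¹ from the left and Q⁻¹ from the right, so Y = D⁻¹CQ⁻¹.
det D = 3; the adjugate gives D⁻¹ = [[-1/3, 1/3, 0], [-20/3, 11/3, -2], [-4, 2, -1]].
Q has determinant 6; Q⁻¹ = [[-1/3, -1/3], [1/6, -1/3]].
D⁻¹C = [[5, -8], [6, -12], [-9, -6]].
Y = (D⁻¹C)Q⁻¹ = [[-3, 1], [-4, 2], [2, 5]].

Y = [[-3, 1], [-4, 2], [2, 5]]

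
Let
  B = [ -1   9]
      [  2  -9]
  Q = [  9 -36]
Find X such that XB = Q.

B is on the right of X, so right-multiply by B⁻¹: X = QB⁻¹.
det B = -9, so B⁻¹ = [[1, 1], [2/9, 1/9]].
X = QB⁻¹ = [[9, -36]] · [[1, 1], [2/9, 1/9]] = [[1, 5]].

X = [[1, 5]]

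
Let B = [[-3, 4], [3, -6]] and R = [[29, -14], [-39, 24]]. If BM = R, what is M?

Since B multiplies M on the left, M = B⁻¹R.
B has determinant 6; B⁻¹ = [[-1, -2/3], [-1/2, -1/2]].
M = B⁻¹R = [[-1, -2/3], [-1/2, -1/2]] · [[29, -14], [-39, 24]] = [[-3, -2], [5, -5]].

M = [[-3, -2], [5, -5]]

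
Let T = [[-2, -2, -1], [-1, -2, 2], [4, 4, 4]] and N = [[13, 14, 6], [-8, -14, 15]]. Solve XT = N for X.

T is on the right of X, so right-multiply by T⁻¹: X = NT⁻¹.
T has determinant 4; T⁻¹ = [[-4, 1, -3/2], [3, -1, 5/4], [1, 0, 1/2]].
X = NT⁻¹ = [[13, 14, 6], [-8, -14, 15]] · [[-4, 1, -3/2], [3, -1, 5/4], [1, 0, 1/2]] = [[-4, -1, 1], [5, 6, 2]].

X = [[-4, -1, 1], [5, 6, 2]]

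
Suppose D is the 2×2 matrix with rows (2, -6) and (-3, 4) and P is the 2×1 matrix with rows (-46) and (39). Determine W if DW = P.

Since D multiplies W on the left, W = D⁻¹P.
D has determinant -10; D⁻¹ = [[-2/5, -3/5], [-3/10, -1/5]].
W = D⁻¹P = [[-2/5, -3/5], [-3/10, -1/5]] · [[-46], [39]] = [[-5], [6]].

W = [[-5], [6]]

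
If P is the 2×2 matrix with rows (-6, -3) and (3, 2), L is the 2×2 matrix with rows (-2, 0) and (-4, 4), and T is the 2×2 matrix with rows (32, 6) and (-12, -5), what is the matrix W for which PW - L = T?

PW = T + L = [[30, 6], [-16, -1]].
Since P multiplies W on the left, W = P⁻¹(T + L).
det P = -3; the adjugate gives P⁻¹ = [[-2/3, -1], [1, 2]].
W = P⁻¹(T + L) = [[-4, -3], [-2, 4]].

W = [[-4, -3], [-2, 4]]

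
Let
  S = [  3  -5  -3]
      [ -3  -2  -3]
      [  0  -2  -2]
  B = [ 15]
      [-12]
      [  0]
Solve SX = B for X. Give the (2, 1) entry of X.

-3

Left-multiplying both sides by S⁻¹ gives X = S⁻¹B.
S has determinant 6; S⁻¹ = [[-1/3, -2/3, 3/2], [-1, -1, 3], [1, 1, -7/2]].
X = S⁻¹B = [[-1/3, -2/3, 3/2], [-1, -1, 3], [1, 1, -7/2]] · [[15], [-12], [0]] = [[3], [-3], [3]].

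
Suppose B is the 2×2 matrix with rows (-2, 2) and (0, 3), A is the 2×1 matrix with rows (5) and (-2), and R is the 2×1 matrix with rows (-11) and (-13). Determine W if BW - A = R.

W = [[-2], [-5]]

BW = R + A = [[-6], [-15]].
Left-multiplying both sides by B⁻¹ gives W = B⁻¹(R + A).
B has determinant -6; B⁻¹ = [[-1/2, 1/3], [0, 1/3]].
W = B⁻¹(R + A) = [[-2], [-5]].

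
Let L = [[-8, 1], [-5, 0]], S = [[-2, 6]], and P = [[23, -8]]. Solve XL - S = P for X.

XL = P + S = [[21, -2]].
L is on the right of X, so right-multiply by L⁻¹: X = (P + S)L⁻¹.
L has determinant 5; L⁻¹ = [[0, -1/5], [1, -8/5]].
X = (P + S)L⁻¹ = [[-2, -1]].

X = [[-2, -1]]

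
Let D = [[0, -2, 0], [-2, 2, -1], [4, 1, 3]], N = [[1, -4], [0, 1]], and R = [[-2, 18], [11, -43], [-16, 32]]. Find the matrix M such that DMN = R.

Left-multiply by D⁻¹ and right-multiply by N⁻¹: M = D⁻¹RN⁻¹.
det D = -4, so D⁻¹ = [[-7/4, -3/2, -1/2], [-1/2, 0, 0], [5/2, 2, 1]].
det N = 1; the adjugate gives N⁻¹ = [[1, 4], [0, 1]].
D⁻¹R = [[-5, 17], [1, -9], [1, -9]].
M = (D⁻¹R)N⁻¹ = [[-5, -3], [1, -5], [1, -5]].

M = [[-5, -3], [1, -5], [1, -5]]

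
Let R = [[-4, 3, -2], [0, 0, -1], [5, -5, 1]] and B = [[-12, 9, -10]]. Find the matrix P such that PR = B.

R is on the right of P, so right-multiply by R⁻¹: P = BR⁻¹.
R has determinant 5; R⁻¹ = [[-1, 7/5, -3/5], [-1, 6/5, -4/5], [0, -1, 0]].
P = BR⁻¹ = [[-12, 9, -10]] · [[-1, 7/5, -3/5], [-1, 6/5, -4/5], [0, -1, 0]] = [[3, 4, 0]].

P = [[3, 4, 0]]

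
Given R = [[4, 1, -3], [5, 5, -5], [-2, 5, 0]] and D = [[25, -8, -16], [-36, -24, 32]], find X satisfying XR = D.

R is on the right of X, so right-multiply by R⁻¹: X = DR⁻¹.
R has determinant 5; R⁻¹ = [[5, -3, 2], [2, -6/5, 1], [7, -22/5, 3]].
X = DR⁻¹ = [[25, -8, -16], [-36, -24, 32]] · [[5, -3, 2], [2, -6/5, 1], [7, -22/5, 3]] = [[-3, 5, -6], [-4, -4, 0]].

X = [[-3, 5, -6], [-4, -4, 0]]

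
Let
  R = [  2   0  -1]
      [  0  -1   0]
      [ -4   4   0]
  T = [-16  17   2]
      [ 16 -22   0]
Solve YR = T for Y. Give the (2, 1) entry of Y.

0

R is on the right of Y, so right-multiply by R⁻¹: Y = TR⁻¹.
det R = 4, so R⁻¹ = [[0, -1, -1/4], [0, -1, 0], [-1, -2, -1/2]].
Y = TR⁻¹ = [[-16, 17, 2], [16, -22, 0]] · [[0, -1, -1/4], [0, -1, 0], [-1, -2, -1/2]] = [[-2, -5, 3], [0, 6, -4]].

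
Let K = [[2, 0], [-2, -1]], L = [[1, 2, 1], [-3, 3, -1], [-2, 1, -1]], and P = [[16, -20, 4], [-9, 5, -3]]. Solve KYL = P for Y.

Left-multiply by K⁻¹ and right-multiply by L⁻¹: Y = K⁻¹PL⁻¹.
K has determinant -2; K⁻¹ = [[1/2, 0], [-1, -1]].
det L = -1; the adjugate gives L⁻¹ = [[2, -3, 5], [1, -1, 2], [-3, 5, -9]].
K⁻¹P = [[8, -10, 2], [-7, 15, -1]].
Y = (K⁻¹P)L⁻¹ = [[0, -4, 2], [4, 1, 4]].

Y = [[0, -4, 2], [4, 1, 4]]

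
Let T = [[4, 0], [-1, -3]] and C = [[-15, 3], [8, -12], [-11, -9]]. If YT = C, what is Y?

Y = [[-4, -1], [3, 4], [-2, 3]]

Right-multiplying both sides by T⁻¹ gives Y = CT⁻¹.
det T = -12; the adjugate gives T⁻¹ = [[1/4, 0], [-1/12, -1/3]].
Y = CT⁻¹ = [[-15, 3], [8, -12], [-11, -9]] · [[1/4, 0], [-1/12, -1/3]] = [[-4, -1], [3, 4], [-2, 3]].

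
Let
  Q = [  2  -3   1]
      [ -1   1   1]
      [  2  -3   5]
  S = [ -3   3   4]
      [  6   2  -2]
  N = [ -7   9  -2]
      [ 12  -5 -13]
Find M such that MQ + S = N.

MQ = N − S = [[-4, 6, -6], [6, -7, -11]].
Since Q sits to the right of M, M = (N − S)Q⁻¹.
Q has determinant -4; Q⁻¹ = [[-2, -3, 1], [-7/4, -2, 3/4], [-1/4, 0, 1/4]].
M = (N − S)Q⁻¹ = [[-1, 0, -1], [3, -4, -2]].

M = [[-1, 0, -1], [3, -4, -2]]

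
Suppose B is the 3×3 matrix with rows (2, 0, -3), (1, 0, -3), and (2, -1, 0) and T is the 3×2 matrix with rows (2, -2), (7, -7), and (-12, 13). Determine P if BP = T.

P = [[-5, 5], [2, -3], [-4, 4]]

Left-multiplying both sides by B⁻¹ gives P = B⁻¹T.
det B = -3, so B⁻¹ = [[1, -1, 0], [2, -2, -1], [1/3, -2/3, 0]].
P = B⁻¹T = [[1, -1, 0], [2, -2, -1], [1/3, -2/3, 0]] · [[2, -2], [7, -7], [-12, 13]] = [[-5, 5], [2, -3], [-4, 4]].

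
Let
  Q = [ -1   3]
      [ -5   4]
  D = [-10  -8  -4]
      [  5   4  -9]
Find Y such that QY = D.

Left-multiplying both sides by Q⁻¹ gives Y = Q⁻¹D.
Q has determinant 11; Q⁻¹ = [[4/11, -3/11], [5/11, -1/11]].
Y = Q⁻¹D = [[4/11, -3/11], [5/11, -1/11]] · [[-10, -8, -4], [5, 4, -9]] = [[-5, -4, 1], [-5, -4, -1]].

Y = [[-5, -4, 1], [-5, -4, -1]]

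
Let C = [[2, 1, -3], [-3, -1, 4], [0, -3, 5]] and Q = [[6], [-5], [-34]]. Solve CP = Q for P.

P = [[-6], [3], [-5]]

C is on the left of P, so left-multiply by C⁻¹: P = C⁻¹Q.
det C = 2; the adjugate gives C⁻¹ = [[7/2, 2, 1/2], [15/2, 5, 1/2], [9/2, 3, 1/2]].
P = C⁻¹Q = [[7/2, 2, 1/2], [15/2, 5, 1/2], [9/2, 3, 1/2]] · [[6], [-5], [-34]] = [[-6], [3], [-5]].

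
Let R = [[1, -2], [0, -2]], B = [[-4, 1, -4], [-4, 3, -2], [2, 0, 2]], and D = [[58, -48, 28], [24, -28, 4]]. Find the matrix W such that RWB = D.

W = [[-5, -5, -3], [-1, 5, 2]]

W = R⁻¹DB⁻¹ (apply R⁻¹ on the left and B⁻¹ on the right).
det R = -2, so R⁻¹ = [[1, -1], [0, -1/2]].
B has determinant 4; B⁻¹ = [[3/2, -1/2, 5/2], [1, 0, 2], [-3/2, 1/2, -2]].
R⁻¹D = [[34, -20, 24], [-12, 14, -2]].
W = (R⁻¹D)B⁻¹ = [[-5, -5, -3], [-1, 5, 2]].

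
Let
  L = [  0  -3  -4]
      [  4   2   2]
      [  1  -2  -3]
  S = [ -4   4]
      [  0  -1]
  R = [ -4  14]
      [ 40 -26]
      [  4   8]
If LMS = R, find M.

M = [[-3, -5], [5, 2], [-4, 1]]

Isolating M: multiply by L⁻¹ from the left and S⁻¹ from the right, so M = L⁻¹RS⁻¹.
det L = -2, so L⁻¹ = [[1, 1/2, -1], [-7, -2, 8], [5, 3/2, -6]].
det S = 4; the adjugate gives S⁻¹ = [[-1/4, -1], [0, -1]].
L⁻¹R = [[12, -7], [-20, 18], [16, -17]].
M = (L⁻¹R)S⁻¹ = [[-3, -5], [5, 2], [-4, 1]].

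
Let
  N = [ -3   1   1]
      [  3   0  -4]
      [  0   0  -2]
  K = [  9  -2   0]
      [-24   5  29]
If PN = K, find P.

P = [[-2, 1, -3], [5, -3, -6]]

Since N sits to the right of P, P = KN⁻¹.
det N = 6; the adjugate gives N⁻¹ = [[0, 1/3, -2/3], [1, 1, -3/2], [0, 0, -1/2]].
P = KN⁻¹ = [[9, -2, 0], [-24, 5, 29]] · [[0, 1/3, -2/3], [1, 1, -3/2], [0, 0, -1/2]] = [[-2, 1, -3], [5, -3, -6]].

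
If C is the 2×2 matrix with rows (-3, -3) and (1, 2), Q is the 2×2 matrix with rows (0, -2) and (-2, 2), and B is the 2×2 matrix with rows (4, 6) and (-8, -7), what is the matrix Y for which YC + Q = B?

YC = B − Q = [[4, 8], [-6, -9]].
Right-multiplying both sides by C⁻¹ gives Y = (B − Q)C⁻¹.
det C = -3; the adjugate gives C⁻¹ = [[-2/3, -1], [1/3, 1]].
Y = (B − Q)C⁻¹ = [[0, 4], [1, -3]].

Y = [[0, 4], [1, -3]]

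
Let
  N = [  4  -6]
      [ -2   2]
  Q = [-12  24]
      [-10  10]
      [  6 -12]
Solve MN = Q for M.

M = [[-6, -6], [0, 5], [3, 3]]

Right-multiplying both sides by N⁻¹ gives M = QN⁻¹.
det N = -4, so N⁻¹ = [[-1/2, -3/2], [-1/2, -1]].
M = QN⁻¹ = [[-12, 24], [-10, 10], [6, -12]] · [[-1/2, -3/2], [-1/2, -1]] = [[-6, -6], [0, 5], [3, 3]].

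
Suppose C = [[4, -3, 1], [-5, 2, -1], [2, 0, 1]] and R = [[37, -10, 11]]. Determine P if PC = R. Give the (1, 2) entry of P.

-5

Since C sits to the right of P, P = RC⁻¹.
det C = -5, so C⁻¹ = [[-2/5, -3/5, -1/5], [-3/5, -2/5, 1/5], [4/5, 6/5, 7/5]].
P = RC⁻¹ = [[37, -10, 11]] · [[-2/5, -3/5, -1/5], [-3/5, -2/5, 1/5], [4/5, 6/5, 7/5]] = [[0, -5, 6]].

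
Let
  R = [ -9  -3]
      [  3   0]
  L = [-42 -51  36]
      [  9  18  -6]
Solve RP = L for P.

Left-multiplying both sides by R⁻¹ gives P = R⁻¹L.
R has determinant 9; R⁻¹ = [[0, 1/3], [-1/3, -1]].
P = R⁻¹L = [[0, 1/3], [-1/3, -1]] · [[-42, -51, 36], [9, 18, -6]] = [[3, 6, -2], [5, -1, -6]].

P = [[3, 6, -2], [5, -1, -6]]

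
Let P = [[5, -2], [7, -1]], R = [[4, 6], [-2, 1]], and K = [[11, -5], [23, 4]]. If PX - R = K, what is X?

X = [[3, 1], [0, 2]]

PX = K + R = [[15, 1], [21, 5]].
Left-multiplying both sides by P⁻¹ gives X = P⁻¹(K + R).
det P = 9; the adjugate gives P⁻¹ = [[-1/9, 2/9], [-7/9, 5/9]].
X = P⁻¹(K + R) = [[3, 1], [0, 2]].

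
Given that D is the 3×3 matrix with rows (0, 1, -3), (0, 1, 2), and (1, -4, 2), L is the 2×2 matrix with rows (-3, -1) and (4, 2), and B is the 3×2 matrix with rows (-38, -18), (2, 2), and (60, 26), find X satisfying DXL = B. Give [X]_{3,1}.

0

Left-multiply by D⁻¹ and right-multiply by L⁻¹: X = D⁻¹BL⁻¹.
det D = 5; the adjugate gives D⁻¹ = [[2, 2, 1], [2/5, 3/5, 0], [-1/5, 1/5, 0]].
L has determinant -2; L⁻¹ = [[-1, -1/2], [2, 3/2]].
D⁻¹B = [[-12, -6], [-14, -6], [8, 4]].
X = (D⁻¹B)L⁻¹ = [[0, -3], [2, -2], [0, 2]].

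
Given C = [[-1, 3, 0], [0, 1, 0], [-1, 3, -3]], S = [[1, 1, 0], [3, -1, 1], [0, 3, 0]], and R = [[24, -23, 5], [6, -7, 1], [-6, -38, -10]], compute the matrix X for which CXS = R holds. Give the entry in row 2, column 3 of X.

-3

X = C⁻¹RS⁻¹ (apply C⁻¹ on the left and S⁻¹ on the right).
det C = 3; the adjugate gives C⁻¹ = [[-1, 3, 0], [0, 1, 0], [1/3, 0, -1/3]].
S has determinant -3; S⁻¹ = [[1, 0, -1/3], [0, 0, 1/3], [-3, 1, 4/3]].
C⁻¹R = [[-6, 2, -2], [6, -7, 1], [10, 5, 5]].
X = (C⁻¹R)S⁻¹ = [[0, -2, 0], [3, 1, -3], [-5, 5, 5]].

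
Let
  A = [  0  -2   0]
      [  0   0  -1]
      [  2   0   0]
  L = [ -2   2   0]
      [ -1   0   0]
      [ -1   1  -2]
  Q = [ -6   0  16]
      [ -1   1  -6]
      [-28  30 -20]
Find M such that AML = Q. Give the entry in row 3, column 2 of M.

0

Left-multiply by A⁻¹ and right-multiply by L⁻¹: M = A⁻¹QL⁻¹.
det A = 4; the adjugate gives A⁻¹ = [[0, 0, 1/2], [-1/2, 0, 0], [0, -1, 0]].
L has determinant -4; L⁻¹ = [[0, -1, 0], [1/2, -1, 0], [1/4, 0, -1/2]].
A⁻¹Q = [[-14, 15, -10], [3, 0, -8], [1, -1, 6]].
M = (A⁻¹Q)L⁻¹ = [[5, -1, 5], [-2, -3, 4], [1, 0, -3]].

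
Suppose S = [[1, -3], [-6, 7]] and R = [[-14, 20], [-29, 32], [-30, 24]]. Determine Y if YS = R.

Since S sits to the right of Y, Y = RS⁻¹.
S has determinant -11; S⁻¹ = [[-7/11, -3/11], [-6/11, -1/11]].
Y = RS⁻¹ = [[-14, 20], [-29, 32], [-30, 24]] · [[-7/11, -3/11], [-6/11, -1/11]] = [[-2, 2], [1, 5], [6, 6]].

Y = [[-2, 2], [1, 5], [6, 6]]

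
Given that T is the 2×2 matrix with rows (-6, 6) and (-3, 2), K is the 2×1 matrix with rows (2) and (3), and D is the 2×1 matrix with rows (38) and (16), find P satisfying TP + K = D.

P = [[-1], [5]]

TP = D − K = [[36], [13]].
Since T multiplies P on the left, P = T⁻¹(D − K).
det T = 6; the adjugate gives T⁻¹ = [[1/3, -1], [1/2, -1]].
P = T⁻¹(D − K) = [[-1], [5]].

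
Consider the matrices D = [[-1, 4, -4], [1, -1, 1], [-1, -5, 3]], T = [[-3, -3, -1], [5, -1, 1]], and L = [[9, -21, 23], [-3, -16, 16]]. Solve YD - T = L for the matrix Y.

YD = L + T = [[6, -24, 22], [2, -17, 17]].
Right-multiplying both sides by D⁻¹ gives Y = (L + T)D⁻¹.
det D = 6; the adjugate gives D⁻¹ = [[1/3, 4/3, 0], [-2/3, -7/6, -1/2], [-1, -3/2, -1/2]].
Y = (L + T)D⁻¹ = [[-4, 3, 1], [-5, -3, 0]].

Y = [[-4, 3, 1], [-5, -3, 0]]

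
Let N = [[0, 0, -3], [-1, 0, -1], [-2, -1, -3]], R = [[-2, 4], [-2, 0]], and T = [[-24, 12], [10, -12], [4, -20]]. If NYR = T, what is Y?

Y = N⁻¹TR⁻¹ (apply N⁻¹ on the left and R⁻¹ on the right).
N has determinant -3; N⁻¹ = [[1/3, -1, 0], [1/3, 2, -1], [-1/3, 0, 0]].
det R = 8, so R⁻¹ = [[0, -1/2], [1/4, -1/4]].
N⁻¹T = [[-18, 16], [8, 0], [8, -4]].
Y = (N⁻¹T)R⁻¹ = [[4, 5], [0, -4], [-1, -3]].

Y = [[4, 5], [0, -4], [-1, -3]]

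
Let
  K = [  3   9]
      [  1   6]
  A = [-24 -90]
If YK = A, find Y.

Y = [[-6, -6]]

Since K sits to the right of Y, Y = AK⁻¹.
K has determinant 9; K⁻¹ = [[2/3, -1], [-1/9, 1/3]].
Y = AK⁻¹ = [[-24, -90]] · [[2/3, -1], [-1/9, 1/3]] = [[-6, -6]].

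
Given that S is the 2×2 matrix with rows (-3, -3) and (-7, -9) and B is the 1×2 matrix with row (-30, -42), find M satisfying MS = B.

S is on the right of M, so right-multiply by S⁻¹: M = BS⁻¹.
det S = 6; the adjugate gives S⁻¹ = [[-3/2, 1/2], [7/6, -1/2]].
M = BS⁻¹ = [[-30, -42]] · [[-3/2, 1/2], [7/6, -1/2]] = [[-4, 6]].

M = [[-4, 6]]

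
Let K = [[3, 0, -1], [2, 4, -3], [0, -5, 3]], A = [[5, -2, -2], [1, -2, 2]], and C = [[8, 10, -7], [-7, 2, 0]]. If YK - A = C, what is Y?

YK = C + A = [[13, 8, -9], [-6, 0, 2]].
K is on the right of Y, so right-multiply by K⁻¹: Y = (C + A)K⁻¹.
K has determinant 1; K⁻¹ = [[-3, 5, 4], [-6, 9, 7], [-10, 15, 12]].
Y = (C + A)K⁻¹ = [[3, 2, 0], [-2, 0, 0]].

Y = [[3, 2, 0], [-2, 0, 0]]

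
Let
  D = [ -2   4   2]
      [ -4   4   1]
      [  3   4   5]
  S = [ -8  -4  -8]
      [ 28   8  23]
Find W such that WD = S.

D is on the right of W, so right-multiply by D⁻¹: W = SD⁻¹.
D has determinant 4; D⁻¹ = [[4, -3, -1], [23/4, -4, -3/2], [-7, 5, 2]].
W = SD⁻¹ = [[-8, -4, -8], [28, 8, 23]] · [[4, -3, -1], [23/4, -4, -3/2], [-7, 5, 2]] = [[1, 0, -2], [-3, -1, 6]].

W = [[1, 0, -2], [-3, -1, 6]]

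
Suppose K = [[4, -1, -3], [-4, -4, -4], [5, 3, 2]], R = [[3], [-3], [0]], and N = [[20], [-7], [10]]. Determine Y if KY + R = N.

Y = [[4], [-4], [1]]

KY = N − R = [[17], [-4], [10]].
Since K multiplies Y on the left, Y = K⁻¹(N − R).
K has determinant 4; K⁻¹ = [[1, -7/4, -2], [-3, 23/4, 7], [2, -17/4, -5]].
Y = K⁻¹(N − R) = [[4], [-4], [1]].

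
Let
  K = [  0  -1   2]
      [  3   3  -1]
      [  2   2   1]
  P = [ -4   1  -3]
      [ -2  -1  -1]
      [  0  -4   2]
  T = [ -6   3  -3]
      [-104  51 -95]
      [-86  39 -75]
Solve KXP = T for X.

X = [[5, 2, -3], [2, 3, -1], [4, -3, 1]]

Isolating X: multiply by K⁻¹ from the left and P⁻¹ from the right, so X = K⁻¹TP⁻¹.
K has determinant 5; K⁻¹ = [[1, 1, -1], [-1, -4/5, 6/5], [0, -2/5, 3/5]].
P has determinant 4; P⁻¹ = [[-3/2, 5/2, -1], [1, -2, 1/2], [2, -4, 3/2]].
K⁻¹T = [[-24, 15, -23], [-14, 3, -11], [-10, 3, -7]].
X = (K⁻¹T)P⁻¹ = [[5, 2, -3], [2, 3, -1], [4, -3, 1]].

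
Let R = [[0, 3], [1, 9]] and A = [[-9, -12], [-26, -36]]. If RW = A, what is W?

W = [[1, 0], [-3, -4]]

R is on the left of W, so left-multiply by R⁻¹: W = R⁻¹A.
R has determinant -3; R⁻¹ = [[-3, 1], [1/3, 0]].
W = R⁻¹A = [[-3, 1], [1/3, 0]] · [[-9, -12], [-26, -36]] = [[1, 0], [-3, -4]].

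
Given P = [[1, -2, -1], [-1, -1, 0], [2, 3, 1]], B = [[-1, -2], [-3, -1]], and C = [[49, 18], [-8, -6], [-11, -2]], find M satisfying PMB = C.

M = P⁻¹CB⁻¹ (apply P⁻¹ on the left and B⁻¹ on the right).
det P = -2, so P⁻¹ = [[1/2, 1/2, 1/2], [-1/2, -3/2, -1/2], [1/2, 7/2, 3/2]].
B has determinant -5; B⁻¹ = [[1/5, -2/5], [-3/5, 1/5]].
P⁻¹C = [[15, 5], [-7, 1], [-20, -15]].
M = (P⁻¹C)B⁻¹ = [[0, -5], [-2, 3], [5, 5]].

M = [[0, -5], [-2, 3], [5, 5]]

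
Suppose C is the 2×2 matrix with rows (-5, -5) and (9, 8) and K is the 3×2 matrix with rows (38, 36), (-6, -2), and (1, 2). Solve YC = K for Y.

C is on the right of Y, so right-multiply by C⁻¹: Y = KC⁻¹.
det C = 5; the adjugate gives C⁻¹ = [[8/5, 1], [-9/5, -1]].
Y = KC⁻¹ = [[38, 36], [-6, -2], [1, 2]] · [[8/5, 1], [-9/5, -1]] = [[-4, 2], [-6, -4], [-2, -1]].

Y = [[-4, 2], [-6, -4], [-2, -1]]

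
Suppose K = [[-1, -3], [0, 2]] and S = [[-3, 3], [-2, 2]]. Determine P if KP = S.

P = [[6, -6], [-1, 1]]

Left-multiplying both sides by K⁻¹ gives P = K⁻¹S.
K has determinant -2; K⁻¹ = [[-1, -3/2], [0, 1/2]].
P = K⁻¹S = [[-1, -3/2], [0, 1/2]] · [[-3, 3], [-2, 2]] = [[6, -6], [-1, 1]].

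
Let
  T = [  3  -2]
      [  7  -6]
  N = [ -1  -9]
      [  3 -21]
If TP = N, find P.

Left-multiplying both sides by T⁻¹ gives P = T⁻¹N.
det T = -4, so T⁻¹ = [[3/2, -1/2], [7/4, -3/4]].
P = T⁻¹N = [[3/2, -1/2], [7/4, -3/4]] · [[-1, -9], [3, -21]] = [[-3, -3], [-4, 0]].

P = [[-3, -3], [-4, 0]]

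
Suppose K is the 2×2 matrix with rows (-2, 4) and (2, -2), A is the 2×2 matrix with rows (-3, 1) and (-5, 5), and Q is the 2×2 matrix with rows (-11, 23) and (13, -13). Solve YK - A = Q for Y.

YK = Q + A = [[-14, 24], [8, -8]].
Right-multiplying both sides by K⁻¹ gives Y = (Q + A)K⁻¹.
det K = -4, so K⁻¹ = [[1/2, 1], [1/2, 1/2]].
Y = (Q + A)K⁻¹ = [[5, -2], [0, 4]].

Y = [[5, -2], [0, 4]]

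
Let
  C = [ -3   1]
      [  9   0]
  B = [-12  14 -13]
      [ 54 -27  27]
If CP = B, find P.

Since C multiplies P on the left, P = C⁻¹B.
C has determinant -9; C⁻¹ = [[0, 1/9], [1, 1/3]].
P = C⁻¹B = [[0, 1/9], [1, 1/3]] · [[-12, 14, -13], [54, -27, 27]] = [[6, -3, 3], [6, 5, -4]].

P = [[6, -3, 3], [6, 5, -4]]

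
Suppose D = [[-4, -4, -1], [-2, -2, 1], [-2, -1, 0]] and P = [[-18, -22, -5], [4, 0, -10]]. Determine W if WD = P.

W = [[6, 1, -4], [4, -6, -4]]

Since D sits to the right of W, W = PD⁻¹.
det D = 6, so D⁻¹ = [[1/6, 1/6, -1], [-1/3, -1/3, 1], [-1/3, 2/3, 0]].
W = PD⁻¹ = [[-18, -22, -5], [4, 0, -10]] · [[1/6, 1/6, -1], [-1/3, -1/3, 1], [-1/3, 2/3, 0]] = [[6, 1, -4], [4, -6, -4]].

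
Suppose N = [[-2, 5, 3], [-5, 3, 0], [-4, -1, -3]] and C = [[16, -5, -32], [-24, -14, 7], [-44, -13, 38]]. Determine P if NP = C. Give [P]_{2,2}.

N is on the left of P, so left-multiply by N⁻¹: P = N⁻¹C.
N has determinant -6; N⁻¹ = [[3/2, -2, 3/2], [5/2, -3, 5/2], [-17/6, 11/3, -19/6]].
P = N⁻¹C = [[3/2, -2, 3/2], [5/2, -3, 5/2], [-17/6, 11/3, -19/6]] · [[16, -5, -32], [-24, -14, 7], [-44, -13, 38]] = [[6, 1, -5], [2, -3, -6], [6, 4, -4]].

-3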